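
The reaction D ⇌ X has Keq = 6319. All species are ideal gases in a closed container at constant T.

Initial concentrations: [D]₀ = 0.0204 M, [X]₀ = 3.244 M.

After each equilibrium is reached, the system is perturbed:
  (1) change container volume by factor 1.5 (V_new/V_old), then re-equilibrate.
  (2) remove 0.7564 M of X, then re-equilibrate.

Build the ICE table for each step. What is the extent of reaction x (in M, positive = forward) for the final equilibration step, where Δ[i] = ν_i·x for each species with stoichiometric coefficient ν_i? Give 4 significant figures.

Q₀ = 159 vs Keq = 6319 ⇒ Q<K, forward
Step 1:
                  D         X
  init       0.0204     3.244
  Δ        -0.01988   0.01988
  eq      5.1652e-04     3.264
  solve Keq expr → x = 0.01988; check Q = 6319
Then change container volume by factor 1.5 (V_new/V_old).
Step 2:
                  D         X
  init    3.4435e-04     2.176
  Δ               0         0
  eq      3.4435e-04     2.176
  solve Keq expr → x = 0; check Q = 6319
Then remove 0.7564 M of X.
Step 3:
                  D         X
  init    3.4435e-04      1.42
  Δ       -1.1968e-04 1.1968e-04
  eq      2.2466e-04      1.42
  solve Keq expr → x = 1.1968e-04; check Q = 6319

x = 1.1968e-04 M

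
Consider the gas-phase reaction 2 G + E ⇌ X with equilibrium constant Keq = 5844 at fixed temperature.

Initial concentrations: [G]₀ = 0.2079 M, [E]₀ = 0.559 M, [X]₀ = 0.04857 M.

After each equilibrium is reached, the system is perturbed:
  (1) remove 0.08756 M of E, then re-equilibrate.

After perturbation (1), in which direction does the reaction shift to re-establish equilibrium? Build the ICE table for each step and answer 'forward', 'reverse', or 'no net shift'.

Q₀ = 2.01 vs Keq = 5844 ⇒ Q<K, forward
Step 1:
                   G          E          X
  init        0.2079      0.559    0.04857
  Δ          -0.2005    -0.1002     0.1002
  eq         0.00745     0.4588     0.1488
  solve Keq expr → x = 0.1002; check Q = 5844
Then remove 0.08756 M of E.
Step 2:
                   G          E          X
  init       0.00745     0.3712     0.1488
  Δ       8.1622e-04 4.0811e-04 -4.0811e-04
  eq        0.008266     0.3716     0.1484
  solve Keq expr → x = -4.0811e-04; check Q = 5844

Direction: reverse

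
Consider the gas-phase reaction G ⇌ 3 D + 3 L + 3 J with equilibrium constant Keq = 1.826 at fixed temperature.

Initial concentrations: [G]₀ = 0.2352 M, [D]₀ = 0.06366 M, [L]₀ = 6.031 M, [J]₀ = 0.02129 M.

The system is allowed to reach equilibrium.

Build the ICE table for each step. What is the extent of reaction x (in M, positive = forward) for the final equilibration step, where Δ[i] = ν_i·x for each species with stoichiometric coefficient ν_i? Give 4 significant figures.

Q₀ = 2.3220e-06 vs Keq = 1.826 ⇒ Q<K, forward
Step 1:
                   G          D          L          J
  I           0.2352    0.06366      6.031    0.02129
  C         -0.09219     0.2766     0.2766     0.2766
  E            0.143     0.3402      6.308     0.2979
  solve Keq expr → x = 0.09219; check Q = 1.826

x = 0.09219 M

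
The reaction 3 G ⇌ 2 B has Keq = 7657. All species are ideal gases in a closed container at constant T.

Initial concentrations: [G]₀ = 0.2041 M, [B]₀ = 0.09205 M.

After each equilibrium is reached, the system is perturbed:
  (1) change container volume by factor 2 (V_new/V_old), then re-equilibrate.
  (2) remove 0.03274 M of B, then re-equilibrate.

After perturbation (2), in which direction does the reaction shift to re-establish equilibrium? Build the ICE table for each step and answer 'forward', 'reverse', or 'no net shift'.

Q₀ = 0.9966 vs Keq = 7657 ⇒ Q<K, forward
Step 1:
                  G         B
  Initial    0.2041   0.09205
  Change    -0.1858    0.1239
  Equil     0.01826    0.2159
  solve Keq expr → x = 0.06195; check Q = 7657
Then change container volume by factor 2 (V_new/V_old).
Step 2:
                  G         B
  Initial  0.009131     0.108
  Change   0.002266  -0.00151
  Equil      0.0114    0.1065
  solve Keq expr → x = -7.5525e-04; check Q = 7657
Then remove 0.03274 M of B.
Step 3:
                  G         B
  Initial    0.0114   0.07372
  Change   -0.00235  0.001567
  Equil    0.009046   0.07529
  solve Keq expr → x = 7.8347e-04; check Q = 7657

Direction: forward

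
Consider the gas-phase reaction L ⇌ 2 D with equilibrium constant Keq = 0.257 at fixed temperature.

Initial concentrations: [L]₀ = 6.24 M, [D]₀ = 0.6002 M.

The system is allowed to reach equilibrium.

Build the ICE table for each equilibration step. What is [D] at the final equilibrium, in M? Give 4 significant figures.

[D]_eq = 1.234 M

Q₀ = 0.05773 vs Keq = 0.257 ⇒ Q<K, forward
Step 1:
                   L          D
  init          6.24     0.6002
  Δ          -0.3168     0.6336
  eq           5.923      1.234
  solve Keq expr → x = 0.3168; check Q = 0.257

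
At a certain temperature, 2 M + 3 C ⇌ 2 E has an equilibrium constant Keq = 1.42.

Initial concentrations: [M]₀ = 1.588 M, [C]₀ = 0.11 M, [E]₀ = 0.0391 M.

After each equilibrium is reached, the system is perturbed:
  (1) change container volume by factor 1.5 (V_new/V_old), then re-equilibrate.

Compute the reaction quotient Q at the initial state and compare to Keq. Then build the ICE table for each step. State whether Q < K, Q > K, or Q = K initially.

Q₀ = 0.4555 vs Keq = 1.42 ⇒ Q<K, forward
Step 1:
                  M         C         E
  I           1.588      0.11    0.0391
  C        -0.01257  -0.01885   0.01257
  E           1.575   0.09115   0.05167
  solve Keq expr → x = 0.006283; check Q = 1.42
Then change container volume by factor 1.5 (V_new/V_old).
Step 2:
                  M         C         E
  I            1.05   0.06077   0.03444
  C        0.008942   0.01341 -0.008942
  E           1.059   0.07418    0.0255
  solve Keq expr → x = -0.004471; check Q = 1.42

Q₀ = 0.4555; Q < K (proceeds forward)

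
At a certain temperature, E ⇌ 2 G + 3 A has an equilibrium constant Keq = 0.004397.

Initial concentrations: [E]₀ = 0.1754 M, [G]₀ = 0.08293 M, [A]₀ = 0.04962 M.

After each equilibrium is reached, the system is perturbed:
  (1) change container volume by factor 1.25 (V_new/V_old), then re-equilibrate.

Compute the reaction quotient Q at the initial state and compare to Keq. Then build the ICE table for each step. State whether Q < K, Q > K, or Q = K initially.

Q₀ = 4.7903e-06 vs Keq = 0.004397 ⇒ Q<K, forward
Step 1:
                    E           G           A
  init         0.1754     0.08293     0.04962
  Δ          -0.06026      0.1205      0.1808
  eq           0.1151      0.2035      0.2304
  solve Keq expr → x = 0.06026; check Q = 0.004397
Then change container volume by factor 1.25 (V_new/V_old).
Step 2:
                    E           G           A
  init        0.09211      0.1628      0.1843
  Δ          -0.01124     0.02247     0.03371
  eq          0.08088      0.1852       0.218
  solve Keq expr → x = 0.01124; check Q = 0.004397

Q₀ = 4.7903e-06; Q < K (proceeds forward)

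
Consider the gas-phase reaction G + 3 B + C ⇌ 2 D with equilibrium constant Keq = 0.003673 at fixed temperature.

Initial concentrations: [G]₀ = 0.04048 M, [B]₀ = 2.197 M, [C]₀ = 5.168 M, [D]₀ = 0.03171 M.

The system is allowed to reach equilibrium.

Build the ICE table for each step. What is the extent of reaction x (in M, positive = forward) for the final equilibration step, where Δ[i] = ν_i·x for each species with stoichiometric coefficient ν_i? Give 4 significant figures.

x = 0.01715 M

Q₀ = 4.5325e-04 vs Keq = 0.003673 ⇒ Q<K, forward
Step 1:
                   G          B          C          D
  init       0.04048      2.197      5.168    0.03171
  Δ         -0.01715   -0.05146   -0.01715    0.03431
  eq         0.02333      2.146      5.151    0.06602
  solve Keq expr → x = 0.01715; check Q = 0.003673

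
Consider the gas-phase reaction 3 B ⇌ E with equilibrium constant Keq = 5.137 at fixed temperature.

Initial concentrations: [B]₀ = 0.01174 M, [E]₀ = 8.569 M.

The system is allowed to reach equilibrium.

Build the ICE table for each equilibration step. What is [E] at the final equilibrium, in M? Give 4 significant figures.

Q₀ = 5.2957e+06 vs Keq = 5.137 ⇒ Q>K, reverse
Step 1:
                   B          E
  Initial    0.01174      8.569
  Change       1.156    -0.3854
  Equil        1.168      8.184
  solve Keq expr → x = -0.3854; check Q = 5.137

[E]_eq = 8.184 M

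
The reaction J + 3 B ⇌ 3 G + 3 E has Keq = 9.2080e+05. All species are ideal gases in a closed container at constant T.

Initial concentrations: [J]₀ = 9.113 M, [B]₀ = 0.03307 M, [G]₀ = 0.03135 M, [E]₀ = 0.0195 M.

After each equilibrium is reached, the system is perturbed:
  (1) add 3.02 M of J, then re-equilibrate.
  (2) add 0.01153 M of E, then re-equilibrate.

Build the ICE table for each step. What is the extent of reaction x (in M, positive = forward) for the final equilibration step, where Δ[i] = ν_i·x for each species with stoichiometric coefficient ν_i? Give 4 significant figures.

Q₀ = 6.9319e-07 vs Keq = 9.2080e+05 ⇒ Q<K, forward
Step 1:
                  J         B         G         E
  I           9.113   0.03307   0.03135    0.0195
  C        -0.01102  -0.03305   0.03305   0.03305
  E           9.102 1.6662e-05    0.0644   0.05255
  solve Keq expr → x = 0.01102; check Q = 9.2081e+05
Then add 3.02 M of J.
Step 2:
                  J         B         G         E
  I           12.12 1.6662e-05    0.0644   0.05255
  C       -5.0564e-07 -1.5169e-06 1.5169e-06 1.5169e-06
  E           12.12 1.5146e-05    0.0644   0.05255
  solve Keq expr → x = 5.0564e-07; check Q = 9.2080e+05
Then add 0.01153 M of E.
Step 3:
                  J         B         G         E
  I           12.12 1.5146e-05    0.0644   0.06408
  C       1.1070e-06 3.3209e-06 -3.3209e-06 -3.3209e-06
  E           12.12 1.8466e-05    0.0644   0.06408
  solve Keq expr → x = -1.1070e-06; check Q = 9.2080e+05

x = -1.1070e-06 M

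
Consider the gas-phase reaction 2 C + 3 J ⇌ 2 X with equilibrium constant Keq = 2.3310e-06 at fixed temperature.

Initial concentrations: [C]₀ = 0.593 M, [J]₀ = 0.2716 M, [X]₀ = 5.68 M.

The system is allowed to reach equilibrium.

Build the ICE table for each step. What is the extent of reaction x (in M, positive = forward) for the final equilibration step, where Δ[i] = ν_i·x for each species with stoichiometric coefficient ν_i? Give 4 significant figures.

Q₀ = 4579 vs Keq = 2.3310e-06 ⇒ Q>K, reverse
Step 1:
                  C         J         X
  I           0.593    0.2716      5.68
  C           5.453      8.18    -5.453
  E           6.046     8.451    0.2268
  solve Keq expr → x = -2.727; check Q = 2.3310e-06

x = -2.727 M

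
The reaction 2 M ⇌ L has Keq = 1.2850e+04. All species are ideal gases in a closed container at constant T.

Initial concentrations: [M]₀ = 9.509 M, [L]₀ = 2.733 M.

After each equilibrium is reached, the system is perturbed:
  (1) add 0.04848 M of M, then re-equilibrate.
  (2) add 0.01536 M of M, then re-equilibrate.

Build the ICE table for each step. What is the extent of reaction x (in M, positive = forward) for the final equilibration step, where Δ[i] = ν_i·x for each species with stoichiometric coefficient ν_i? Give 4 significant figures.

x = 0.007674 M

Q₀ = 0.03023 vs Keq = 1.2850e+04 ⇒ Q<K, forward
Step 1:
                    M           L
  I             9.509       2.733
  C            -9.485       4.742
  E           0.02412       7.475
  solve Keq expr → x = 4.742; check Q = 1.2850e+04
Then add 0.04848 M of M.
Step 2:
                    M           L
  I            0.0726       7.475
  C          -0.04844     0.02422
  E           0.02416         7.5
  solve Keq expr → x = 0.02422; check Q = 1.2850e+04
Then add 0.01536 M of M.
Step 3:
                    M           L
  I           0.03952         7.5
  C          -0.01535    0.007674
  E           0.02417       7.507
  solve Keq expr → x = 0.007674; check Q = 1.2850e+04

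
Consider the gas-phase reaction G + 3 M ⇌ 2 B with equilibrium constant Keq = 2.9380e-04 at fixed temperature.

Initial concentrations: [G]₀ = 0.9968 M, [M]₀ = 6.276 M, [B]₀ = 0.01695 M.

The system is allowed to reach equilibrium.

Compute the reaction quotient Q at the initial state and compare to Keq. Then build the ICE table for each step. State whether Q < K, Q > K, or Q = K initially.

Q₀ = 1.1660e-06 vs Keq = 2.9380e-04 ⇒ Q<K, forward
Step 1:
                    G           M           B
  I            0.9968       6.276     0.01695
  C           -0.1087     -0.3262      0.2175
  E            0.8881        5.95      0.2344
  solve Keq expr → x = 0.1087; check Q = 2.9380e-04

Q₀ = 1.1660e-06; Q < K (proceeds forward)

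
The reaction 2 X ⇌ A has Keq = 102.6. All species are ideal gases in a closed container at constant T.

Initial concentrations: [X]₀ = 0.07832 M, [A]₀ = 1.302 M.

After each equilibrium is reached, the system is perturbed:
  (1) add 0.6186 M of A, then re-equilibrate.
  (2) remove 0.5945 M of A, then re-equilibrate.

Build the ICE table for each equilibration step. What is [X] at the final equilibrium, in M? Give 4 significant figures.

[X]_eq = 0.1129 M

Q₀ = 212.3 vs Keq = 102.6 ⇒ Q>K, reverse
Step 1:
                    X           A
  init        0.07832       1.302
  Δ            0.0336     -0.0168
  eq           0.1119       1.285
  solve Keq expr → x = -0.0168; check Q = 102.6
Then add 0.6186 M of A.
Step 2:
                    X           A
  init         0.1119       1.904
  Δ           0.02387    -0.01194
  eq           0.1358       1.892
  solve Keq expr → x = -0.01194; check Q = 102.6
Then remove 0.5945 M of A.
Step 3:
                    X           A
  init         0.1358       1.297
  Δ          -0.02285     0.01142
  eq           0.1129       1.309
  solve Keq expr → x = 0.01142; check Q = 102.6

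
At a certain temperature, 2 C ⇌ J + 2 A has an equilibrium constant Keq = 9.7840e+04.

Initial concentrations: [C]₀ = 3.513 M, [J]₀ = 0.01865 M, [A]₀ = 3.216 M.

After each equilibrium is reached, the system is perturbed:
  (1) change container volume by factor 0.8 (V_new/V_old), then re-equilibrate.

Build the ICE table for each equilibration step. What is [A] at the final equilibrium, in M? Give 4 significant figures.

[A]_eq = 8.372 M

Q₀ = 0.01563 vs Keq = 9.7840e+04 ⇒ Q<K, forward
Step 1:
                  C         J         A
  Initial     3.513   0.01865     3.216
  Change     -3.485     1.742     3.485
  Equil     0.02843     1.761     6.701
  solve Keq expr → x = 1.742; check Q = 9.7840e+04
Then change container volume by factor 0.8 (V_new/V_old).
Step 2:
                  C         J         A
  Initial   0.03553     2.201     8.376
  Change   0.004156 -0.002078 -0.004156
  Equil     0.03969     2.199     8.372
  solve Keq expr → x = -0.002078; check Q = 9.7840e+04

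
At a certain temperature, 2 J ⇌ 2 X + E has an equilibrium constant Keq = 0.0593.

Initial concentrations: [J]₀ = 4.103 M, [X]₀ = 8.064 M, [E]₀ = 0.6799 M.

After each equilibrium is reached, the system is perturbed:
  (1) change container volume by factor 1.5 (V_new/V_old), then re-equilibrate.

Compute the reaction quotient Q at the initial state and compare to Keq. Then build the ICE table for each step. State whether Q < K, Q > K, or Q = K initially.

Q₀ = 2.626 vs Keq = 0.0593 ⇒ Q>K, reverse
Step 1:
                  J         X         E
  Initial     4.103     8.064    0.6799
  Change      1.285    -1.285   -0.6424
  Equil       5.388     6.779   0.03746
  solve Keq expr → x = -0.6424; check Q = 0.0593
Then change container volume by factor 1.5 (V_new/V_old).
Step 2:
                  J         X         E
  Initial     3.592     4.519   0.02497
  Change   -0.02325   0.02325   0.01163
  Equil       3.569     4.543    0.0366
  solve Keq expr → x = 0.01163; check Q = 0.0593

Q₀ = 2.626; Q > K (proceeds reverse)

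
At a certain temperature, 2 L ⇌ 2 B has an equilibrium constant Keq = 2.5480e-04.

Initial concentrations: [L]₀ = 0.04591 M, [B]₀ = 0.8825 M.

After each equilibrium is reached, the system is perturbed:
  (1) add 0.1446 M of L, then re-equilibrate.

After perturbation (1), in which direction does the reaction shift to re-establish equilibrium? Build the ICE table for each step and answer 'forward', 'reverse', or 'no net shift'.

Q₀ = 369.5 vs Keq = 2.5480e-04 ⇒ Q>K, reverse
Step 1:
                   L          B
  Initial    0.04591     0.8825
  Change      0.8679    -0.8679
  Equil       0.9138    0.01459
  solve Keq expr → x = -0.434; check Q = 2.5480e-04
Then add 0.1446 M of L.
Step 2:
                   L          B
  Initial      1.058    0.01459
  Change   -0.002272   0.002272
  Equil        1.056    0.01686
  solve Keq expr → x = 0.001136; check Q = 2.5480e-04

Direction: forward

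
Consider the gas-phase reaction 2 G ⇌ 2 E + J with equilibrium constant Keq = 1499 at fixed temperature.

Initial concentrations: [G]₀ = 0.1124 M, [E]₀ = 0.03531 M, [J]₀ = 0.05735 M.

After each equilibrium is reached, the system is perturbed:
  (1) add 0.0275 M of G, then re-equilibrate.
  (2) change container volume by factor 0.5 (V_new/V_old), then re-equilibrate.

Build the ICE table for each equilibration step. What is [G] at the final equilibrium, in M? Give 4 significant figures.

Q₀ = 0.00566 vs Keq = 1499 ⇒ Q<K, forward
Step 1:
                   G          E          J
  Initial     0.1124    0.03531    0.05735
  Change     -0.1111     0.1111    0.05556
  Equil     0.001271     0.1464     0.1129
  solve Keq expr → x = 0.05556; check Q = 1499
Then add 0.0275 M of G.
Step 2:
                   G          E          J
  Initial    0.02877     0.1464     0.1129
  Change    -0.02718    0.02718    0.01359
  Equil     0.001595     0.1736     0.1265
  solve Keq expr → x = 0.01359; check Q = 1499
Then change container volume by factor 0.5 (V_new/V_old).
Step 3:
                   G          E          J
  Initial    0.00319     0.3472      0.253
  Change    0.001299  -0.001299 -6.4931e-04
  Equil     0.004488     0.3459     0.2524
  solve Keq expr → x = -6.4931e-04; check Q = 1499

[G]_eq = 0.004488 M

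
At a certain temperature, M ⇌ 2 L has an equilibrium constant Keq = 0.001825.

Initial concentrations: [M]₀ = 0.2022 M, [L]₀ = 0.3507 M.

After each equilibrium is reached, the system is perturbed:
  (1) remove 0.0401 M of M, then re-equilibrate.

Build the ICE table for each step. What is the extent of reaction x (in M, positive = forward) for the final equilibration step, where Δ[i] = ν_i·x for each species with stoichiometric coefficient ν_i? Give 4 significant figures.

x = -7.1644e-04 M

Q₀ = 0.6083 vs Keq = 0.001825 ⇒ Q>K, reverse
Step 1:
                   M          L
  init        0.2022     0.3507
  Δ           0.1625    -0.3249
  eq          0.3647     0.0258
  solve Keq expr → x = -0.1625; check Q = 0.001825
Then remove 0.0401 M of M.
Step 2:
                   M          L
  init        0.3246     0.0258
  Δ       7.1644e-04  -0.001433
  eq          0.3253    0.02436
  solve Keq expr → x = -7.1644e-04; check Q = 0.001825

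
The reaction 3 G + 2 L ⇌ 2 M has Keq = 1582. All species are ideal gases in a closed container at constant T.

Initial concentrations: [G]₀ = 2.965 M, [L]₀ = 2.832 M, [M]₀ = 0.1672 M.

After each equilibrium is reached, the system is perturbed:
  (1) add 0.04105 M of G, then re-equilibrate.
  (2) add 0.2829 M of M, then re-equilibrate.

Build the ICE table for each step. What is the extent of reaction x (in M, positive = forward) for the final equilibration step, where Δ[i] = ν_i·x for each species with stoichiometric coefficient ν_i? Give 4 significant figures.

x = -0.00394 M

Q₀ = 1.3372e-04 vs Keq = 1582 ⇒ Q<K, forward
Step 1:
                   G          L          M
  init         2.965      2.832     0.1672
  Δ           -2.822     -1.881      1.881
  eq          0.1432     0.9508      2.048
  solve Keq expr → x = 0.9406; check Q = 1582
Then add 0.04105 M of G.
Step 2:
                   G          L          M
  init        0.1842     0.9508      2.048
  Δ         -0.03732   -0.02488    0.02488
  eq          0.1469     0.9259      2.073
  solve Keq expr → x = 0.01244; check Q = 1582
Then add 0.2829 M of M.
Step 3:
                   G          L          M
  init        0.1469     0.9259      2.356
  Δ          0.01182    0.00788   -0.00788
  eq          0.1587     0.9338      2.348
  solve Keq expr → x = -0.00394; check Q = 1582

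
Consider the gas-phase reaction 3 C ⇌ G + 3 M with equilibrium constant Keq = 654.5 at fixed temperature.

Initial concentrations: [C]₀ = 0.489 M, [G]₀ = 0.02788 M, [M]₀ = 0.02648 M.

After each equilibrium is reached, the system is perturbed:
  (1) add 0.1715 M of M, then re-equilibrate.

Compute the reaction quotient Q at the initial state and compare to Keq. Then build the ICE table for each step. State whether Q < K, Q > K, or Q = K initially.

Q₀ = 4.4271e-06 vs Keq = 654.5 ⇒ Q<K, forward
Step 1:
                   C          G          M
  Initial      0.489    0.02788    0.02648
  Change     -0.4575     0.1525     0.4575
  Equil       0.0315     0.1804      0.484
  solve Keq expr → x = 0.1525; check Q = 654.5
Then add 0.1715 M of M.
Step 2:
                   C          G          M
  Initial     0.0315     0.1804     0.6555
  Change     0.01023   -0.00341   -0.01023
  Equil      0.04172      0.177     0.6453
  solve Keq expr → x = -0.00341; check Q = 654.5

Q₀ = 4.4271e-06; Q < K (proceeds forward)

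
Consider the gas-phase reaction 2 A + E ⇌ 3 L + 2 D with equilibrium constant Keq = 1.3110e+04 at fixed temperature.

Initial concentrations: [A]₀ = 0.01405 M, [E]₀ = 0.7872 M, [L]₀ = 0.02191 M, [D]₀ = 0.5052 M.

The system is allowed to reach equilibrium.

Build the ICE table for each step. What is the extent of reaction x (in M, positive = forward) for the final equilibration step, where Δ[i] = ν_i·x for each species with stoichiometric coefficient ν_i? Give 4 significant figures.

x = 0.007002 M

Q₀ = 0.01727 vs Keq = 1.3110e+04 ⇒ Q<K, forward
Step 1:
                  A         E         L         D
  I         0.01405    0.7872   0.02191    0.5052
  C          -0.014 -0.007002   0.02101     0.014
  E       4.5643e-05    0.7802   0.04292    0.5192
  solve Keq expr → x = 0.007002; check Q = 1.3110e+04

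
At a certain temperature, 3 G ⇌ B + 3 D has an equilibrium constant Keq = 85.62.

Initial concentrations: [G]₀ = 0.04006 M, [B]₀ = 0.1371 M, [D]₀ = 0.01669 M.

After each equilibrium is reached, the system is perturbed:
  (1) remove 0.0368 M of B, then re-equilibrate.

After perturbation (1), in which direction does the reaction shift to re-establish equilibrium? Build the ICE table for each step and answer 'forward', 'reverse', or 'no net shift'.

Direction: forward

Q₀ = 0.009915 vs Keq = 85.62 ⇒ Q<K, forward
Step 1:
                   G          B          D
  Initial    0.04006     0.1371    0.01669
  Change    -0.03397    0.01132    0.03397
  Equil     0.006086     0.1484    0.05066
  solve Keq expr → x = 0.01132; check Q = 85.62
Then remove 0.0368 M of B.
Step 2:
                   G          B          D
  Initial   0.006086     0.1116    0.05066
  Change  -4.9466e-04 1.6489e-04 4.9466e-04
  Equil     0.005591     0.1118    0.05116
  solve Keq expr → x = 1.6489e-04; check Q = 85.62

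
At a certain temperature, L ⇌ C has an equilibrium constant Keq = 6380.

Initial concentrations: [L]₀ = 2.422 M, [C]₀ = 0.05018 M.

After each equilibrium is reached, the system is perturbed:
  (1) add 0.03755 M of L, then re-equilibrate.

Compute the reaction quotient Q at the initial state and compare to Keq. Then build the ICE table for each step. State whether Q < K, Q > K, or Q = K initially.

Q₀ = 0.02072 vs Keq = 6380 ⇒ Q<K, forward
Step 1:
                    L           C
  init          2.422     0.05018
  Δ            -2.422       2.422
  eq       3.8743e-04       2.472
  solve Keq expr → x = 2.422; check Q = 6380
Then add 0.03755 M of L.
Step 2:
                    L           C
  init        0.03794       2.472
  Δ          -0.03754     0.03754
  eq       3.9331e-04       2.509
  solve Keq expr → x = 0.03754; check Q = 6380

Q₀ = 0.02072; Q < K (proceeds forward)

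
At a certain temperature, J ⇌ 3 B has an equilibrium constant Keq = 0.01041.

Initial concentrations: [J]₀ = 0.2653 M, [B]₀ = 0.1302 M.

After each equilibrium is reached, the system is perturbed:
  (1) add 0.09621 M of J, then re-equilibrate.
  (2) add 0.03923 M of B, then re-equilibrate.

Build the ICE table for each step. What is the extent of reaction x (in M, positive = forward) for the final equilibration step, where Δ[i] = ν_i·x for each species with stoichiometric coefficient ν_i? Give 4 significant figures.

x = -0.01248 M

Q₀ = 0.008319 vs Keq = 0.01041 ⇒ Q<K, forward
Step 1:
                    J           B
  Initial      0.2653      0.1302
  Change     -0.00318    0.009539
  Equil        0.2621      0.1397
  solve Keq expr → x = 0.00318; check Q = 0.01041
Then add 0.09621 M of J.
Step 2:
                    J           B
  Initial      0.3583      0.1397
  Change    -0.004881     0.01464
  Equil        0.3534      0.1544
  solve Keq expr → x = 0.004881; check Q = 0.01041
Then add 0.03923 M of B.
Step 3:
                    J           B
  Initial      0.3534      0.1936
  Change      0.01248    -0.03743
  Equil        0.3659      0.1562
  solve Keq expr → x = -0.01248; check Q = 0.01041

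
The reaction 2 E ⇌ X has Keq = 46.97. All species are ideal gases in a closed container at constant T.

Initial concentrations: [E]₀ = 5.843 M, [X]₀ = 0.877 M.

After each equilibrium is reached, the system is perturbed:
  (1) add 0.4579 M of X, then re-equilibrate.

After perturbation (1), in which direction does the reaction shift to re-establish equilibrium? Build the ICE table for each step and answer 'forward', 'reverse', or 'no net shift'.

Direction: reverse

Q₀ = 0.02569 vs Keq = 46.97 ⇒ Q<K, forward
Step 1:
                    E           X
  init          5.843       0.877
  Δ            -5.564       2.782
  eq           0.2791       3.659
  solve Keq expr → x = 2.782; check Q = 46.97
Then add 0.4579 M of X.
Step 2:
                    E           X
  init         0.2791       4.117
  Δ           0.01665   -0.008325
  eq           0.2958       4.109
  solve Keq expr → x = -0.008325; check Q = 46.97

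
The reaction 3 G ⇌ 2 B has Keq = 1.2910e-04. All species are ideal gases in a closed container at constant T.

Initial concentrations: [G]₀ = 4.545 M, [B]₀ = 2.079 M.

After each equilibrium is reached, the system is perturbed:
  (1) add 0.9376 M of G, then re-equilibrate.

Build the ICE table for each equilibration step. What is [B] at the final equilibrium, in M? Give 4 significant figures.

[B]_eq = 0.2668 M

Q₀ = 0.04604 vs Keq = 1.2910e-04 ⇒ Q>K, reverse
Step 1:
                    G           B
  I             4.545       2.079
  C             2.781      -1.854
  E             7.326      0.2253
  solve Keq expr → x = -0.9269; check Q = 1.2910e-04
Then add 0.9376 M of G.
Step 2:
                    G           B
  I             8.263      0.2253
  C          -0.06234     0.04156
  E             8.201      0.2668
  solve Keq expr → x = 0.02078; check Q = 1.2910e-04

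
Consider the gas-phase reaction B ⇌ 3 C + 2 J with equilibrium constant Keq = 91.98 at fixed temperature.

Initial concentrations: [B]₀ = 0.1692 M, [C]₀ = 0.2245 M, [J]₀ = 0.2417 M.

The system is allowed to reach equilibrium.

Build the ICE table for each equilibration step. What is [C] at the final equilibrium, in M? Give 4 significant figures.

Q₀ = 0.003907 vs Keq = 91.98 ⇒ Q<K, forward
Step 1:
                    B           C           J
  init         0.1692      0.2245      0.2417
  Δ           -0.1678      0.5034      0.3356
  eq         0.001397      0.7279      0.5773
  solve Keq expr → x = 0.1678; check Q = 91.98

[C]_eq = 0.7279 M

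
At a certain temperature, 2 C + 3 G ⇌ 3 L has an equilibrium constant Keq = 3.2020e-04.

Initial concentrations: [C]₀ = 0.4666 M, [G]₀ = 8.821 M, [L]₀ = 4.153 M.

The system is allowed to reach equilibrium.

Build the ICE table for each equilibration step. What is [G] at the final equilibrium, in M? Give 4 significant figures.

Q₀ = 0.4793 vs Keq = 3.2020e-04 ⇒ Q>K, reverse
Step 1:
                    C           G           L
  I            0.4666       8.821       4.153
  C             1.845       2.767      -2.767
  E             2.311       11.59       1.386
  solve Keq expr → x = -0.9224; check Q = 3.2020e-04

[G]_eq = 11.59 M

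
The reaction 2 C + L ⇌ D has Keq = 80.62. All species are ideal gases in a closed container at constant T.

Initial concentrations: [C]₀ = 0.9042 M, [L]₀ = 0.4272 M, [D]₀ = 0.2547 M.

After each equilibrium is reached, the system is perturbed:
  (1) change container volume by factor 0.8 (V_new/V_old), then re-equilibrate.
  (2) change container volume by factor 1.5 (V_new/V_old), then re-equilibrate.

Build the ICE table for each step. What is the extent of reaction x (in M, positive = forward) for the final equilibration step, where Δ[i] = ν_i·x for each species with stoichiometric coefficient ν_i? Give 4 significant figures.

x = -0.02517 M

Q₀ = 0.7292 vs Keq = 80.62 ⇒ Q<K, forward
Step 1:
                  C         L         D
  I          0.9042    0.4272    0.2547
  C         -0.6437   -0.3218    0.3218
  E          0.2605    0.1054    0.5765
  solve Keq expr → x = 0.3218; check Q = 80.62
Then change container volume by factor 0.8 (V_new/V_old).
Step 2:
                  C         L         D
  I          0.3257    0.1317    0.7207
  C        -0.03935  -0.01967   0.01967
  E          0.2863     0.112    0.7403
  solve Keq expr → x = 0.01967; check Q = 80.62
Then change container volume by factor 1.5 (V_new/V_old).
Step 3:
                  C         L         D
  I          0.1909   0.07469    0.4936
  C         0.05034   0.02517  -0.02517
  E          0.2412   0.09986    0.4684
  solve Keq expr → x = -0.02517; check Q = 80.62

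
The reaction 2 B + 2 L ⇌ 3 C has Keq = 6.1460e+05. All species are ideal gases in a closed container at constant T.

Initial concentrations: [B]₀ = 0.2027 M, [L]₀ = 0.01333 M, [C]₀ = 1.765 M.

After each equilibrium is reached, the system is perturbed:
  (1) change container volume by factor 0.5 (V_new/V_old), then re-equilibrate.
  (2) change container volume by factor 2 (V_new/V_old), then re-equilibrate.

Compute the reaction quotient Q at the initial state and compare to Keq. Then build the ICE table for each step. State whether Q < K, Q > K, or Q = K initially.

Q₀ = 7.5312e+05 vs Keq = 6.1460e+05 ⇒ Q>K, reverse
Step 1:
                  B         L         C
  I          0.2027   0.01333     1.765
  C        0.001307  0.001307  -0.00196
  E           0.204   0.01464     1.763
  solve Keq expr → x = -6.5349e-04; check Q = 6.1460e+05
Then change container volume by factor 0.5 (V_new/V_old).
Step 2:
                  B         L         C
  I           0.408   0.02927     3.526
  C       -0.008049 -0.008049   0.01207
  E             0.4   0.02122     3.538
  solve Keq expr → x = 0.004025; check Q = 6.1460e+05
Then change container volume by factor 2 (V_new/V_old).
Step 3:
                  B         L         C
  I             0.2   0.01061     1.769
  C        0.004025  0.004025 -0.006037
  E           0.204   0.01464     1.763
  solve Keq expr → x = -0.002012; check Q = 6.1460e+05

Q₀ = 7.5312e+05; Q > K (proceeds reverse)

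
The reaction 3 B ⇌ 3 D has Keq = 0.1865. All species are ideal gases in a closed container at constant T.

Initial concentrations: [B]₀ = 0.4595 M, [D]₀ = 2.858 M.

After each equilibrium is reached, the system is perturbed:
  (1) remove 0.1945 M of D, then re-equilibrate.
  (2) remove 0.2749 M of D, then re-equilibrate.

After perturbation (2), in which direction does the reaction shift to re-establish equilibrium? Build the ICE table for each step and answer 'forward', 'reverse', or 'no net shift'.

Q₀ = 240.6 vs Keq = 0.1865 ⇒ Q>K, reverse
Step 1:
                    B           D
  I            0.4595       2.858
  C             1.652      -1.652
  E             2.111       1.206
  solve Keq expr → x = -0.5506; check Q = 0.1865
Then remove 0.1945 M of D.
Step 2:
                    B           D
  I             2.111       1.012
  C           -0.1238      0.1238
  E             1.987       1.136
  solve Keq expr → x = 0.04126; check Q = 0.1865
Then remove 0.2749 M of D.
Step 3:
                    B           D
  I             1.987      0.8606
  C           -0.1749      0.1749
  E             1.813       1.036
  solve Keq expr → x = 0.05832; check Q = 0.1865

Direction: forward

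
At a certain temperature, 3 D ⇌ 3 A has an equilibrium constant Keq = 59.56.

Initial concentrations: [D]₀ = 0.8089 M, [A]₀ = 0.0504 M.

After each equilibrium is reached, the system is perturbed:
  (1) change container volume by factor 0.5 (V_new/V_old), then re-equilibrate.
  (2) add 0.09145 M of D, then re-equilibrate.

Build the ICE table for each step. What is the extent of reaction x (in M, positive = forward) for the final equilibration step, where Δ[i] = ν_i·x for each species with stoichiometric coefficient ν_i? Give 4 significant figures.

x = 0.02427 M

Q₀ = 2.4188e-04 vs Keq = 59.56 ⇒ Q<K, forward
Step 1:
                  D         A
  I          0.8089    0.0504
  C         -0.6337    0.6337
  E          0.1752    0.6841
  solve Keq expr → x = 0.2112; check Q = 59.56
Then change container volume by factor 0.5 (V_new/V_old).
Step 2:
                  D         A
  I          0.3504     1.368
  C               0         0
  E          0.3504     1.368
  solve Keq expr → x = 0; check Q = 59.56
Then add 0.09145 M of D.
Step 3:
                  D         A
  I          0.4418     1.368
  C        -0.07281   0.07281
  E           0.369     1.441
  solve Keq expr → x = 0.02427; check Q = 59.56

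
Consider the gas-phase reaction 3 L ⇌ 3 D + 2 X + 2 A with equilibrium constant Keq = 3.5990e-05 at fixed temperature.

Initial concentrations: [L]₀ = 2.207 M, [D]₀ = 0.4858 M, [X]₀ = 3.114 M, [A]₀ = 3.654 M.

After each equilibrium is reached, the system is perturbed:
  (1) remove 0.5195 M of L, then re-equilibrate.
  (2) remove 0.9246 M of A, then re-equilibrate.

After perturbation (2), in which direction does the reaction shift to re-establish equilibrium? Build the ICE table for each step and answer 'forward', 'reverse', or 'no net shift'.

Direction: forward

Q₀ = 1.381 vs Keq = 3.5990e-05 ⇒ Q>K, reverse
Step 1:
                  L         D         X         A
  init        2.207    0.4858     3.114     3.654
  Δ          0.4659   -0.4659   -0.3106   -0.3106
  eq          2.673   0.01985     2.803     3.343
  solve Keq expr → x = -0.1553; check Q = 3.5990e-05
Then remove 0.5195 M of L.
Step 2:
                  L         D         X         A
  init        2.153   0.01985     2.803     3.343
  Δ        0.003812 -0.003812 -0.002541 -0.002541
  eq          2.157   0.01604     2.801     3.341
  solve Keq expr → x = -0.001271; check Q = 3.5990e-05
Then remove 0.9246 M of A.
Step 3:
                  L         D         X         A
  init        2.157   0.01604     2.801     2.416
  Δ       -0.003806  0.003806  0.002538  0.002538
  eq          2.153   0.01985     2.803     2.419
  solve Keq expr → x = 0.001269; check Q = 3.5990e-05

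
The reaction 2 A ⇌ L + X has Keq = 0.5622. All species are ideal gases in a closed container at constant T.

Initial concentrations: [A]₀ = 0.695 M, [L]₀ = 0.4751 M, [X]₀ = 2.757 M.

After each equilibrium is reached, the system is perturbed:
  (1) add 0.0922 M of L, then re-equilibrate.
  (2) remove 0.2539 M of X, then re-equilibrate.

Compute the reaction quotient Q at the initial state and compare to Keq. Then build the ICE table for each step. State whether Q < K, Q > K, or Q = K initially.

Q₀ = 2.712 vs Keq = 0.5622 ⇒ Q>K, reverse
Step 1:
                    A           L           X
  I             0.695      0.4751       2.757
  C            0.4111     -0.2055     -0.2055
  E             1.106      0.2696       2.551
  solve Keq expr → x = -0.2055; check Q = 0.5622
Then add 0.0922 M of L.
Step 2:
                    A           L           X
  I             1.106      0.3618       2.551
  C           0.08626    -0.04313    -0.04313
  E             1.192      0.3186       2.508
  solve Keq expr → x = -0.04313; check Q = 0.5622
Then remove 0.2539 M of X.
Step 3:
                    A           L           X
  I             1.192      0.3186       2.254
  C          -0.03091     0.01545     0.01545
  E             1.161      0.3341        2.27
  solve Keq expr → x = 0.01545; check Q = 0.5622

Q₀ = 2.712; Q > K (proceeds reverse)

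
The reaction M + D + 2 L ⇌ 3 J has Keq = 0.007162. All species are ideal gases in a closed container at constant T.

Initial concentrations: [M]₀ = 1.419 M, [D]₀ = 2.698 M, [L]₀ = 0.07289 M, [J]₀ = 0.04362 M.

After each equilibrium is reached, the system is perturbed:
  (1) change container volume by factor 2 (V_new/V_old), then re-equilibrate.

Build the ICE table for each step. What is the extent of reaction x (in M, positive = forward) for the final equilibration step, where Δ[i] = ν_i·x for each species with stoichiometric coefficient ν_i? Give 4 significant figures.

x = -0.001373 M

Q₀ = 0.00408 vs Keq = 0.007162 ⇒ Q<K, forward
Step 1:
                  M         D         L         J
  Initial     1.419     2.698   0.07289   0.04362
  Change  -0.002255 -0.002255 -0.004509  0.006764
  Equil       1.417     2.696   0.06838   0.05038
  solve Keq expr → x = 0.002255; check Q = 0.007162
Then change container volume by factor 2 (V_new/V_old).
Step 2:
                  M         D         L         J
  Initial    0.7084     1.348   0.03419   0.02519
  Change   0.001373  0.001373  0.002746 -0.004119
  Equil      0.7097     1.349   0.03694   0.02107
  solve Keq expr → x = -0.001373; check Q = 0.007162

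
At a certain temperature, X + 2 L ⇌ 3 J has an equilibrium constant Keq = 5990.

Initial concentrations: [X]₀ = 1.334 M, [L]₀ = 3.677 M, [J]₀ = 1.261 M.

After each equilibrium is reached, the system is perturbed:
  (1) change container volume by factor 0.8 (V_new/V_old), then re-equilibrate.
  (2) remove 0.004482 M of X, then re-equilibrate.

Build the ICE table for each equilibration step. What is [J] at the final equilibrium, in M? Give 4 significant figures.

[J]_eq = 6.487 M

Q₀ = 0.1112 vs Keq = 5990 ⇒ Q<K, forward
Step 1:
                  X         L         J
  init        1.334     3.677     1.261
  Δ          -1.313    -2.626     3.938
  eq        0.02122     1.051     5.199
  solve Keq expr → x = 1.313; check Q = 5990
Then change container volume by factor 0.8 (V_new/V_old).
Step 2:
                  X         L         J
  init      0.02653     1.314     6.499
  Δ               0         0         0
  eq        0.02653     1.314     6.499
  solve Keq expr → x = 0; check Q = 5990
Then remove 0.004482 M of X.
Step 3:
                  X         L         J
  init      0.02205     1.314     6.499
  Δ        0.004015  0.008031  -0.01205
  eq        0.02606     1.322     6.487
  solve Keq expr → x = -0.004015; check Q = 5990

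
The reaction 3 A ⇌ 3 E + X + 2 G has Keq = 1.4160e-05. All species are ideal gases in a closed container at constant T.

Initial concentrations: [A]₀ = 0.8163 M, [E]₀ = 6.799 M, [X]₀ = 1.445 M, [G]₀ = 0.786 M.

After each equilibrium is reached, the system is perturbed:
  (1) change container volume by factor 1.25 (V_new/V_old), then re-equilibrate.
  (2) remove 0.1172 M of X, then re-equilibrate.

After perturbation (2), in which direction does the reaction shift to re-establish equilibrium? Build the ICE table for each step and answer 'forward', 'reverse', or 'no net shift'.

Direction: forward

Q₀ = 515.8 vs Keq = 1.4160e-05 ⇒ Q>K, reverse
Step 1:
                    A           E           X           G
  Initial      0.8163       6.799       1.445       0.786
  Change        1.178      -1.178     -0.3926     -0.7852
  Equil         1.994       5.621       1.052  7.7506e-04
  solve Keq expr → x = -0.3926; check Q = 1.4160e-05
Then change container volume by factor 1.25 (V_new/V_old).
Step 2:
                    A           E           X           G
  Initial       1.595       4.497      0.8419  6.2005e-04
  Change  -3.6904e-04  3.6904e-04  1.2301e-04  2.4603e-04
  Equil         1.595       4.497       0.842  8.6608e-04
  solve Keq expr → x = 1.2301e-04; check Q = 1.4160e-05
Then remove 0.1172 M of X.
Step 3:
                    A           E           X           G
  Initial       1.595       4.497      0.7248  8.6608e-04
  Change  -1.0088e-04  1.0088e-04  3.3628e-05  6.7255e-05
  Equil         1.595       4.497      0.7249  9.3333e-04
  solve Keq expr → x = 3.3628e-05; check Q = 1.4160e-05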